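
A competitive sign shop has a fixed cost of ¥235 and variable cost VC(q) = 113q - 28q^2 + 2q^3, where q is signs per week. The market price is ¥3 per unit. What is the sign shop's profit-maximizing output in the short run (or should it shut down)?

Shut down

Strip out fixed cost: VC = 113q - 28q^2 + 2q^3. Then AVC = 113 - 28q + 2q^2 and MC = 113 - 56q + 6q^2.
AVC is minimized where dAVC/dq = -28 + 4q = 0, at q = 7; min AVC = 113 - 28·7 + 2·7^2 = ¥15.
With P < min AVC (¥3 < ¥15), every unit sold adds to the loss.
Best response: produce nothing and absorb the ¥235 fixed cost.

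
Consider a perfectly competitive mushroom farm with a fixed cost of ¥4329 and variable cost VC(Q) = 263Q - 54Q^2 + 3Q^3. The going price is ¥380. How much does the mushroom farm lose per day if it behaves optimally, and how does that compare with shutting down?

AVC = 263 - 54Q + 3Q^2; min AVC = ¥20 at Q = 9. Since P = ¥380 ≥ min AVC, the firm produces.
With MC = 263 - 108Q + 9Q^2, P = MC on the upward-sloping part at Q* = 13.
TR = 380·13 = 4940. TC = 4329 + 884 = 5213. Profit = 4940 − 5213 = -¥273.
By producing, the firm covers all variable cost plus ¥4056 of fixed cost; shutting down would lose the full ¥4329.

Profit = -¥273 at Q = 13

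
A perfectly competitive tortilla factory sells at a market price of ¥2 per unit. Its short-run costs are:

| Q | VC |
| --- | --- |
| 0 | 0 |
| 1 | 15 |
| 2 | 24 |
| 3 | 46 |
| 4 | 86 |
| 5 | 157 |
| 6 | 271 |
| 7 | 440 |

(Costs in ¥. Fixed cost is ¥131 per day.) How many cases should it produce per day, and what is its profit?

Tabulate TR − TC: Q=0: -131; Q=1: -144; Q=2: -151; Q=3: -171; Q=4: -209; Q=5: -278; Q=6: -390; Q=7: -557.
Profit is highest at Q = 0. Equivalently, the lowest AVC in the table is 24/2 ≈ ¥12 at Q = 2, and P = ¥2 falls below it — price never covers variable cost, so the firm shuts down and loses only its fixed cost.

Q = 0 (shut down); profit = -¥131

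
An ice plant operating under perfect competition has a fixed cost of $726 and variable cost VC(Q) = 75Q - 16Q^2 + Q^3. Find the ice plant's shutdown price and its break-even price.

Shutdown price = $11; break-even price = $86

Shutdown price = min AVC. AVC = 75 - 16Q + Q^2, with vertex at Q = 8 and minimum $11.
ATC = 726/Q + 75 - 16Q + Q^2. Setting dATC/dQ = −726/Q^2 − 16 + 2Q = 0 gives Q = 11 (since 2·11^3 − 16·11^2 = 726).
min ATC = 726/11 + 75 − 16·11 + 11^2 = $86. That is the break-even price.
For $11 ≤ P < $86 the firm produces at a loss; below $11 it shuts down.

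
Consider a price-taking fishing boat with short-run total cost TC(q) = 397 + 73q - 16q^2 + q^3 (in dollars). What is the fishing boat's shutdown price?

Short-run supply begins at min AVC. From VC = 73q - 16q^2 + q^3, AVC = 73 - 16q + q^2.
At the minimum of AVC, MC = AVC. MC = 73 - 32q + 3q^2; setting MC = AVC gives 2q^2 - 16q = 0, so q = 8. min AVC = 9.
The firm shuts down for any P below $9.

$9 per unit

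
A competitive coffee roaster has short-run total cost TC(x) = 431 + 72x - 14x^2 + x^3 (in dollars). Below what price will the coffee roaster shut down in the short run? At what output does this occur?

Short-run supply begins at min AVC. From VC = 72x - 14x^2 + x^3, AVC = 72 - 14x + x^2.
At the minimum of AVC, MC = AVC. MC = 72 - 28x + 3x^2; setting MC = AVC gives 2x^2 - 14x = 0, so x = 7. min AVC = 23.
For P < $23 the firm produces nothing.

$23 per unit, at x = 7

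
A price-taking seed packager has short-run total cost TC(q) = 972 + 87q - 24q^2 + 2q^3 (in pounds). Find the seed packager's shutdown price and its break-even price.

AVC = 87 - 24q + 2q^2; minimized at q = 6, giving min AVC = £15. That is the shutdown price.
ATC = 972/q + 87 - 24q + 2q^2. Setting dATC/dq = −972/q^2 − 24 + 4q = 0 gives q = 9 (since 4·9^3 − 24·9^2 = 972).
min ATC = 972/9 + 87 − 24·9 + 2·9^2 = £141. That is the break-even price.
Between these two prices the firm operates at a loss; above £141 it earns a profit.

Shutdown price = £15; break-even price = £141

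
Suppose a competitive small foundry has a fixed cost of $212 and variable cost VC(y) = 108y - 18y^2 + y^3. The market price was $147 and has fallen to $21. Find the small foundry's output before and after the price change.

Output falls from 13 to 0 (the firm shuts down)

MC = 108 - 36y + 3y^2; the shutdown threshold is min AVC = $27 (at y = 9).
At P = $147 ≥ min AVC, set P = MC on the rising branch: y = 13.
At P = $21 < min AVC = $27, price no longer covers variable cost at any output, so the firm shuts down: y = 0.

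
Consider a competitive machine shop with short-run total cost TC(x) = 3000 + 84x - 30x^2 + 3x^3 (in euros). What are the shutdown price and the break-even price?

Shutdown price = min AVC. AVC = 84 - 30x + 3x^2, with vertex at x = 5 and minimum €9.
ATC = 3000/x + 84 - 30x + 3x^2. Setting dATC/dx = −3000/x^2 − 30 + 6x = 0 gives x = 10 (since 6·10^3 − 30·10^2 = 3000).
min ATC = 3000/10 + 84 − 30·10 + 3·10^2 = €384. That is the break-even price.
Between these two prices the firm operates at a loss; above €384 it earns a profit.

Shutdown price = €9; break-even price = €384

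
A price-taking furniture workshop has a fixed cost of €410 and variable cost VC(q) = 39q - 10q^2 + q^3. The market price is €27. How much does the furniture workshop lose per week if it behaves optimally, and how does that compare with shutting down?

Profit = -€338 at q = 6

AVC = 39 - 10q + q^2; min AVC = €14 at q = 5. Since P = €27 ≥ min AVC, the firm produces.
With MC = 39 - 20q + 3q^2, P = MC on the upward-sloping part at q* = 6.
TR = 27·6 = 162. TC = 410 + 90 = 500. Profit = 162 − 500 = -€338.
By producing, the firm covers all variable cost plus €72 of fixed cost; shutting down would lose the full €410.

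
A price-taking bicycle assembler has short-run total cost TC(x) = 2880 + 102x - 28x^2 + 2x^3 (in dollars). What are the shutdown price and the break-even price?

Shutdown price = $4; break-even price = $294

AVC = 102 - 28x + 2x^2; minimized at x = 7, giving min AVC = $4. That is the shutdown price.
ATC = 2880/x + 102 - 28x + 2x^2. Setting dATC/dx = −2880/x^2 − 28 + 4x = 0 gives x = 12 (since 4·12^3 − 28·12^2 = 2880).
min ATC = 2880/12 + 102 − 28·12 + 2·12^2 = $294. That is the break-even price.
Between these two prices the firm operates at a loss; above $294 it earns a profit.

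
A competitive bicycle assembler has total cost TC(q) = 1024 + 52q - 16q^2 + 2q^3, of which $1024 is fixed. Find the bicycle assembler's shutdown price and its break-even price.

Shutdown price = $20; break-even price = $180

AVC = 52 - 16q + 2q^2; minimized at q = 4, giving min AVC = $20. That is the shutdown price.
ATC = 1024/q + 52 - 16q + 2q^2. Setting dATC/dq = −1024/q^2 − 16 + 4q = 0 gives q = 8 (since 4·8^3 − 16·8^2 = 1024).
min ATC = 1024/8 + 52 − 16·8 + 2·8^2 = $180. That is the break-even price.
For $20 ≤ P < $180 the firm produces at a loss; below $20 it shuts down.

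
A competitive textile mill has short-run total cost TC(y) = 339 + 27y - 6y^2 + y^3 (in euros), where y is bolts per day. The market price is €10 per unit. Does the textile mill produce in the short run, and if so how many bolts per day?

Variable cost is VC = 27y - 6y^2 + y^3, so AVC = VC/y = 27 - 6y + y^2 and MC = dTC/dy = 27 - 12y + 3y^2.
AVC hits its minimum where MC = AVC, at y = 3, giving min AVC = 27 - 6·3 + 3^2 = €18.
P = €10 lies below min AVC = €18; no output level covers variable cost.
The firm minimizes its loss by shutting down and losing only its fixed cost of €339.

Shut down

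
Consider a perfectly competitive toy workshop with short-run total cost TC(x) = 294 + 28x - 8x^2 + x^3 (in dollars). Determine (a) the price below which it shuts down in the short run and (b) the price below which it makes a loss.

Shutdown price = $12; break-even price = $63

Shutdown price = min AVC. AVC = 28 - 8x + x^2, with vertex at x = 4 and minimum $12.
ATC = 294/x + 28 - 8x + x^2. Setting dATC/dx = −294/x^2 − 8 + 2x = 0 gives x = 7 (since 2·7^3 − 8·7^2 = 294).
min ATC = 294/7 + 28 − 8·7 + 7^2 = $63. That is the break-even price.
Between these two prices the firm operates at a loss; above $63 it earns a profit.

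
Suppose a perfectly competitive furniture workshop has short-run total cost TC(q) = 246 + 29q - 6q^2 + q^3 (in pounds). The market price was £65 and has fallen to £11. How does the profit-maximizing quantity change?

Output falls from 6 to 0 (the firm shuts down)

MC = 29 - 12q + 3q^2; the shutdown threshold is min AVC = £20 (at q = 3).
With P = £65 above the shutdown price, P = MC gives q = 6.
At P = £11 < min AVC = £20, price no longer covers variable cost at any output, so the firm shuts down: q = 0.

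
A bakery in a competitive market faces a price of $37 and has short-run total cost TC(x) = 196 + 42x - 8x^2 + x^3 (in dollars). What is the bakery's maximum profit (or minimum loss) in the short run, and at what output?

Profit = -$146 at x = 5

AVC = 42 - 8x + x^2; min AVC = $26 at x = 4. Since P = $37 ≥ min AVC, the firm produces.
With MC = 42 - 16x + 3x^2, P = MC on the upward-sloping part at x* = 5.
TR = 37·5 = 185. TC = 196 + 135 = 331. Profit = 185 − 331 = -$146.
By producing, the firm covers all variable cost plus $50 of fixed cost; shutting down would lose the full $196.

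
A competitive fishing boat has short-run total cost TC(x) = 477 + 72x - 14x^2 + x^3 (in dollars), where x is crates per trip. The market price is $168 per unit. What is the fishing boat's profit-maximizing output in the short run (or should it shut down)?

Produce at x = 12

From TC, MC = TC'(x) = 72 - 28x + 3x^2 and AVC = VC/x = 72 - 14x + x^2.
AVC is minimized where dAVC/dx = -14 + 2x = 0, at x = 7; min AVC = 72 - 14·7 + 7^2 = $23.
Since P = $168 ≥ min AVC = $23, price covers variable cost and the firm should produce.
Solving P = MC: -96 - 28x + 3x^2 = 0 ⇒ x = -8/3 or 12. On the upward-sloping branch, x* = 12.
Check: AVC at x = 12 is $48 ≤ P, so revenue covers variable cost.
Profit = P·x − TC = 168·12 − 1053 = $963.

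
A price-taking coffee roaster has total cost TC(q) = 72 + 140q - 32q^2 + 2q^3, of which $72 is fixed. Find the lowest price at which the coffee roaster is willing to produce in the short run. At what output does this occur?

$12 per unit, at q = 8

Short-run supply begins at min AVC. From VC = 140q - 32q^2 + 2q^3, AVC = 140 - 32q + 2q^2.
dAVC/dq = -32 + 4q = 0 gives q = 8. min AVC = 140 - 32·8 + 2·8^2 = 12.
For P < $12 the firm produces nothing.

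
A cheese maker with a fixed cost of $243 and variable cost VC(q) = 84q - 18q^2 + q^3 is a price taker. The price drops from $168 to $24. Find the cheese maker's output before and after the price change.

Output falls from 14 to 10

MC = 84 - 36q + 3q^2; the shutdown threshold is min AVC = $3 (at q = 9).
With P = $168 above the shutdown price, P = MC gives q = 14.
At P = $24 ≥ min AVC, set P = MC: q = 10. The firm stays open but cuts output.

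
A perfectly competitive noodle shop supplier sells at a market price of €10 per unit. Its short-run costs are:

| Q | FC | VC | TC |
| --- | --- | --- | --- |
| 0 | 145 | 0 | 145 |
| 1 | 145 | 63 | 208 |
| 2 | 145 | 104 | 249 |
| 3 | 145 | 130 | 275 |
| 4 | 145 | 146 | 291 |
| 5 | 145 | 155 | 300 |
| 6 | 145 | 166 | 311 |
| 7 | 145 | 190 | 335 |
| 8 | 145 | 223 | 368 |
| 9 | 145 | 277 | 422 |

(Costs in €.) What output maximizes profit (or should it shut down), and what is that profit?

Q = 0 (shut down); profit = -€145

Profit at each row (π = 10Q − TC): Q=0: -145; Q=1: -198; Q=2: -229; Q=3: -245; Q=4: -251; Q=5: -250; Q=6: -251; Q=7: -265; Q=8: -288; Q=9: -332.
Profit is highest at Q = 0. Equivalently, the lowest AVC in the table is 190/7 ≈ €27.14 at Q = 7, and P = €10 falls below it — price never covers variable cost, so the firm shuts down and loses only its fixed cost.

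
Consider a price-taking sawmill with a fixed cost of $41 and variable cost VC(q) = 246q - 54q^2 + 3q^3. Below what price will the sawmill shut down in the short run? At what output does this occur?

$3 per unit, at q = 9

Short-run supply begins at min AVC. From VC = 246q - 54q^2 + 3q^3, AVC = 246 - 54q + 3q^2.
dAVC/dq = -54 + 6q = 0 gives q = 9. min AVC = 246 - 54·9 + 3·9^2 = 3.
So the shutdown price is $3.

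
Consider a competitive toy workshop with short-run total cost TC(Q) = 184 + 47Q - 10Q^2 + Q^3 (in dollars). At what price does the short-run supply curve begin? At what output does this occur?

$22 per unit, at Q = 5

The shutdown price is the minimum of AVC. VC = 47Q - 10Q^2 + Q^3, so AVC = 47 - 10Q + Q^2.
At the minimum of AVC, MC = AVC. MC = 47 - 20Q + 3Q^2; setting MC = AVC gives 2Q^2 - 10Q = 0, so Q = 5. min AVC = 22.
For P < $22 the firm produces nothing.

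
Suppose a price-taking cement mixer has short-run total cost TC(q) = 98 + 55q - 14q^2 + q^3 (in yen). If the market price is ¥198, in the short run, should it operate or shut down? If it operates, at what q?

Produce at q = 13

From TC, MC = TC'(q) = 55 - 28q + 3q^2 and AVC = VC/q = 55 - 14q + q^2.
AVC is minimized where dAVC/dq = -14 + 2q = 0, at q = 7; min AVC = 55 - 14·7 + 7^2 = ¥6.
Because ¥198 ≥ ¥6, revenue can cover variable cost; the firm operates.
P = MC gives -143 - 28q + 3q^2 = 0, with roots -11/3 and 13. Take the larger (rising MC): q* = 13.
Check: AVC at q = 13 is ¥42 ≤ P, so revenue covers variable cost.
Profit = P·q − TC = 198·13 − 644 = ¥1930.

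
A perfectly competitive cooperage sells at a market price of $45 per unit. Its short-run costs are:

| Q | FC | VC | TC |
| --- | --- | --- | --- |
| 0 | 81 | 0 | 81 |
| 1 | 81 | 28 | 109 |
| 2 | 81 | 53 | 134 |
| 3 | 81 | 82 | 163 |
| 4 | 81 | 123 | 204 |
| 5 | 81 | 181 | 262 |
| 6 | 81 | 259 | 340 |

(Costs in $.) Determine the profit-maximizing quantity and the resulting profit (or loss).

Profit at each row (π = 45Q − TC): Q=0: -81; Q=1: -64; Q=2: -44; Q=3: -28; Q=4: -24; Q=5: -37; Q=6: -70.
Profit is maximized at Q = 4. AVC there is 123/4 = $30.75 ≤ P, so producing beats shutting down (which would give -$81).

Q = 4; profit = -$24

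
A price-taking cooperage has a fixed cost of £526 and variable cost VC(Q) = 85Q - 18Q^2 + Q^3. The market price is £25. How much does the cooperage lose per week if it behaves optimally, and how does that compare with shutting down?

Profit = -£326 at Q = 10

AVC = 85 - 18Q + Q^2 has its minimum £4 at Q = 9; price £25 clears that bar, so the firm operates.
With MC = 85 - 36Q + 3Q^2, P = MC on the upward-sloping part at Q* = 10.
TR = 25·10 = 250. TC = 526 + 50 = 576. Profit = 250 − 576 = -£326.
By producing, the firm covers all variable cost plus £200 of fixed cost; shutting down would lose the full £526.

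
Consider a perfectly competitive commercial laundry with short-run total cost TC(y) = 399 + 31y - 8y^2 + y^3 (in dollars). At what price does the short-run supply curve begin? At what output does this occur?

$15 per unit, at y = 4

The shutdown price is the minimum of AVC. VC = 31y - 8y^2 + y^3, so AVC = 31 - 8y + y^2.
At the minimum of AVC, MC = AVC. MC = 31 - 16y + 3y^2; setting MC = AVC gives 2y^2 - 8y = 0, so y = 4. min AVC = 15.
For P < $15 the firm produces nothing.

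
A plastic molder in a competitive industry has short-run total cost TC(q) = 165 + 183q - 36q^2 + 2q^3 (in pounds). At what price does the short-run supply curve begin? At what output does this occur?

£21 per unit, at q = 9

The firm shuts down when price falls below the minimum of average variable cost. AVC = VC/q = 183 - 36q + 2q^2.
dAVC/dq = -36 + 4q = 0 gives q = 9. min AVC = 183 - 36·9 + 2·9^2 = 21.
For P < £21 the firm produces nothing.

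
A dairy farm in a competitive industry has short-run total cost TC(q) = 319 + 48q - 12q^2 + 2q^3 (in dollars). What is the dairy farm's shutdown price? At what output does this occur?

$30 per unit, at q = 3

The shutdown price is the minimum of AVC. VC = 48q - 12q^2 + 2q^3, so AVC = 48 - 12q + 2q^2.
dAVC/dq = -12 + 4q = 0 gives q = 3. min AVC = 48 - 12·3 + 2·3^2 = 30.
For P < $30 the firm produces nothing.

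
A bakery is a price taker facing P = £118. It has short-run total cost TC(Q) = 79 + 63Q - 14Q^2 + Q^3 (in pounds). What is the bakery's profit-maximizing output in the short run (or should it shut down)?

Produce at Q = 11

From TC, MC = TC'(Q) = 63 - 28Q + 3Q^2 and AVC = VC/Q = 63 - 14Q + Q^2.
AVC hits its minimum where MC = AVC, at Q = 7, giving min AVC = 63 - 14·7 + 7^2 = £14.
Because £118 ≥ £14, revenue can cover variable cost; the firm operates.
Set P = MC: 118 = 63 - 28Q + 3Q^2 → -55 - 28Q + 3Q^2 = 0. The roots are Q = -5/3 and Q = 11; the profit-maximizing output is on the rising part of MC, so Q* = 11.
Check: AVC at Q = 11 is £30 ≤ P, so revenue covers variable cost.
Profit = P·Q − TC = 118·11 − 409 = £889.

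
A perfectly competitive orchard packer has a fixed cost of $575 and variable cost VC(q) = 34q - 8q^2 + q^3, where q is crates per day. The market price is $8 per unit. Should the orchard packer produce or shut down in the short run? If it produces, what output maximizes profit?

Shut down

Variable cost is VC = 34q - 8q^2 + q^3, so AVC = VC/q = 34 - 8q + q^2 and MC = dTC/dq = 34 - 16q + 3q^2.
AVC hits its minimum where MC = AVC, at q = 4, giving min AVC = 34 - 8·4 + 4^2 = $18.
P = $8 lies below min AVC = $18; no output level covers variable cost.
Best response: produce nothing and absorb the $575 fixed cost.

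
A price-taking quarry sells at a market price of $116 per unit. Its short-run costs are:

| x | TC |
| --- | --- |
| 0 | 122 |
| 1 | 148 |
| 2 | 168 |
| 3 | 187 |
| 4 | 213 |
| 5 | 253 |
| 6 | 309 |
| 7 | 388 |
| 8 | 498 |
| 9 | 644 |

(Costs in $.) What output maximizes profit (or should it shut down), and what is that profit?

Compute π = P·x − TC at each output: x=0: -122; x=1: -32; x=2: 64; x=3: 161; x=4: 251; x=5: 327; x=6: 387; x=7: 424; x=8: 430; x=9: 400.
Profit is maximized at x = 8. AVC there is 376/8 = $47 ≤ P, so producing beats shutting down (which would give -$122).

x = 8; profit = $430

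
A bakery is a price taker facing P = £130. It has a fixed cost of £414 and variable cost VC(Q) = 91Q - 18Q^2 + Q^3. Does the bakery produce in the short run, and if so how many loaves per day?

From TC, MC = TC'(Q) = 91 - 36Q + 3Q^2 and AVC = VC/Q = 91 - 18Q + Q^2.
The AVC parabola has its vertex at Q = 18/2 = 9, where AVC = 91 - 18·9 + 9^2 = £10.
Because £130 ≥ £10, revenue can cover variable cost; the firm operates.
Solving P = MC: -39 - 36Q + 3Q^2 = 0 ⇒ Q = -1 or 13. On the upward-sloping branch, Q* = 13.
Check: AVC at Q = 13 is £26 ≤ P, so revenue covers variable cost.
Profit = P·Q − TC = 130·13 − 752 = £938.

Produce at Q = 13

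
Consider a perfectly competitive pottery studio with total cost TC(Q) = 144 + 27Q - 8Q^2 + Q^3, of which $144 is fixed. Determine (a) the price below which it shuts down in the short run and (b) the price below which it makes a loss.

Shutdown price = $11; break-even price = $39

Shutdown price = min AVC. AVC = 27 - 8Q + Q^2, with vertex at Q = 4 and minimum $11.
ATC = 144/Q + 27 - 8Q + Q^2. Setting dATC/dQ = −144/Q^2 − 8 + 2Q = 0 gives Q = 6 (since 2·6^3 − 8·6^2 = 144).
min ATC = 144/6 + 27 − 8·6 + 6^2 = $39. That is the break-even price.
For $11 ≤ P < $39 the firm produces at a loss; below $11 it shuts down.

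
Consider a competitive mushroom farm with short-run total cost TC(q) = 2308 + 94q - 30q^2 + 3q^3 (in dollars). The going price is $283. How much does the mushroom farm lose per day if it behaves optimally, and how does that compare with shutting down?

AVC = 94 - 30q + 3q^2 has its minimum $19 at q = 5; price $283 clears that bar, so the firm operates.
MC = 94 - 60q + 9q^2. Setting P = MC and taking the root on the rising branch gives q* = 9.
TR = 283·9 = 2547. TC = 2308 + 603 = 2911. Profit = 2547 − 2911 = -$364.
By producing, the firm covers all variable cost plus $1944 of fixed cost; shutting down would lose the full $2308.

Profit = -$364 at q = 9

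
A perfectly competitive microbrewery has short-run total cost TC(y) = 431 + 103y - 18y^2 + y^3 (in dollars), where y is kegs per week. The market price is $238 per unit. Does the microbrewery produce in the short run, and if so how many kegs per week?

From TC, MC = TC'(y) = 103 - 36y + 3y^2 and AVC = VC/y = 103 - 18y + y^2.
The AVC parabola has its vertex at y = 18/2 = 9, where AVC = 103 - 18·9 + 9^2 = $22.
Because $238 ≥ $22, revenue can cover variable cost; the firm operates.
Solving P = MC: -135 - 36y + 3y^2 = 0 ⇒ y = -3 or 15. On the upward-sloping branch, y* = 15.
Check: AVC at y = 15 is $58 ≤ P, so revenue covers variable cost.
Profit = P·y − TC = 238·15 − 1301 = $2269.

Produce at y = 15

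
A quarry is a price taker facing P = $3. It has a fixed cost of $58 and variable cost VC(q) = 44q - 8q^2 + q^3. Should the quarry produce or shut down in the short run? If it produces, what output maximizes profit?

Strip out fixed cost: VC = 44q - 8q^2 + q^3. Then AVC = 44 - 8q + q^2 and MC = 44 - 16q + 3q^2.
AVC is minimized where dAVC/dq = -8 + 2q = 0, at q = 4; min AVC = 44 - 8·4 + 4^2 = $28.
Since P = $3 < min AVC = $28, price fails to cover variable cost at any output.
Best response: produce nothing and absorb the $58 fixed cost.

Shut down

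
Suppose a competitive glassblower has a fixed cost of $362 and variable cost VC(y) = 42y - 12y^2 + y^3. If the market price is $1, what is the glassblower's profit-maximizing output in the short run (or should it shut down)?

Shut down

Strip out fixed cost: VC = 42y - 12y^2 + y^3. Then AVC = 42 - 12y + y^2 and MC = 42 - 24y + 3y^2.
AVC hits its minimum where MC = AVC, at y = 6, giving min AVC = 42 - 12·6 + 6^2 = $6.
P = $1 lies below min AVC = $6; no output level covers variable cost.
The firm minimizes its loss by shutting down and losing only its fixed cost of $362.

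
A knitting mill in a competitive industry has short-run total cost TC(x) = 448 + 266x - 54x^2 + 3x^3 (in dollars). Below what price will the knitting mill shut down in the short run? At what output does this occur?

$23 per unit, at x = 9

The shutdown price is the minimum of AVC. VC = 266x - 54x^2 + 3x^3, so AVC = 266 - 54x + 3x^2.
dAVC/dx = -54 + 6x = 0 gives x = 9. min AVC = 266 - 54·9 + 3·9^2 = 23.
The firm shuts down for any P below $23.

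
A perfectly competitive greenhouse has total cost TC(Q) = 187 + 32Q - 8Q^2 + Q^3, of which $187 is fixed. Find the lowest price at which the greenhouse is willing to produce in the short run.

The firm shuts down when price falls below the minimum of average variable cost. AVC = VC/Q = 32 - 8Q + Q^2.
At the minimum of AVC, MC = AVC. MC = 32 - 16Q + 3Q^2; setting MC = AVC gives 2Q^2 - 8Q = 0, so Q = 4. min AVC = 16.
So the shutdown price is $16.

$16 per unit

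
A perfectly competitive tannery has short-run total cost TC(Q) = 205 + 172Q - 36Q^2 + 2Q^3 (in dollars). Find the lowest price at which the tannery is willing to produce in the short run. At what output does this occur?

$10 per unit, at Q = 9

The firm shuts down when price falls below the minimum of average variable cost. AVC = VC/Q = 172 - 36Q + 2Q^2.
At the minimum of AVC, MC = AVC. MC = 172 - 72Q + 6Q^2; setting MC = AVC gives 4Q^2 - 36Q = 0, so Q = 9. min AVC = 10.
For P < $10 the firm produces nothing.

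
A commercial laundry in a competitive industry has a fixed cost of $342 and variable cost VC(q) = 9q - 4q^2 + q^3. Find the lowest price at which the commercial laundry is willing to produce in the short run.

$5 per unit

The shutdown price is the minimum of AVC. VC = 9q - 4q^2 + q^3, so AVC = 9 - 4q + q^2.
dAVC/dq = -4 + 2q = 0 gives q = 2. min AVC = 9 - 4·2 + 2^2 = 5.
So the shutdown price is $5.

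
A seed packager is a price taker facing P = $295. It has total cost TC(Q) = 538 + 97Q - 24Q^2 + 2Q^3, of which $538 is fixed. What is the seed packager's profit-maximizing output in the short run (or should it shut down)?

Produce at Q = 11

Variable cost is VC = 97Q - 24Q^2 + 2Q^3, so AVC = VC/Q = 97 - 24Q + 2Q^2 and MC = dTC/dQ = 97 - 48Q + 6Q^2.
The AVC parabola has its vertex at Q = 24/4 = 6, where AVC = 97 - 24·6 + 2·6^2 = $25.
Since P = $295 ≥ min AVC = $25, price covers variable cost and the firm should produce.
P = MC gives -198 - 48Q + 6Q^2 = 0, with roots -3 and 11. Take the larger (rising MC): Q* = 11.
Check: AVC at Q = 11 is $75 ≤ P, so revenue covers variable cost.
Profit = P·Q − TC = 295·11 − 1363 = $1882.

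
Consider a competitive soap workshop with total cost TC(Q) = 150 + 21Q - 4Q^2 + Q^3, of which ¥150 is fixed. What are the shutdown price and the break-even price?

AVC = 21 - 4Q + Q^2; minimized at Q = 2, giving min AVC = ¥17. That is the shutdown price.
ATC = 150/Q + 21 - 4Q + Q^2. Setting dATC/dQ = −150/Q^2 − 4 + 2Q = 0 gives Q = 5 (since 2·5^3 − 4·5^2 = 150).
min ATC = 150/5 + 21 − 4·5 + 5^2 = ¥56. That is the break-even price.
For ¥17 ≤ P < ¥56 the firm produces at a loss; below ¥17 it shuts down.

Shutdown price = ¥17; break-even price = ¥56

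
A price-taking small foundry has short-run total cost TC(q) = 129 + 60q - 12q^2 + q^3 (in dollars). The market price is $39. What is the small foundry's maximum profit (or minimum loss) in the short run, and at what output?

Profit = -$31 at q = 7

AVC = 60 - 12q + q^2 has its minimum $24 at q = 6; price $39 clears that bar, so the firm operates.
With MC = 60 - 24q + 3q^2, P = MC on the upward-sloping part at q* = 7.
TR = 39·7 = 273. TC = 129 + 175 = 304. Profit = 273 − 304 = -$31.
Shutting down would mean losing the fixed cost of $129, so operating at a loss of $31 is better by $98.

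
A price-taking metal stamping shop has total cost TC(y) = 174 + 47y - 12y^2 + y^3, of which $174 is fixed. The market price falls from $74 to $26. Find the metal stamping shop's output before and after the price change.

AVC = 47 - 12y + y^2, minimized at y = 6 where min AVC = $11. MC = 47 - 24y + 3y^2.
With P = $74 above the shutdown price, P = MC gives y = 9.
At P = $26 ≥ min AVC, set P = MC: y = 7. The firm stays open but cuts output.

Output falls from 9 to 7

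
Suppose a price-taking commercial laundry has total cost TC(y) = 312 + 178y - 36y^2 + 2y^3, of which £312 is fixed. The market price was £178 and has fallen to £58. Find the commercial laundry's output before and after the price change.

MC = 178 - 72y + 6y^2; the shutdown threshold is min AVC = £16 (at y = 9).
At P = £178 ≥ min AVC, set P = MC on the rising branch: y = 12.
At P = £58 ≥ min AVC, set P = MC: y = 10. The firm stays open but cuts output.

Output falls from 12 to 10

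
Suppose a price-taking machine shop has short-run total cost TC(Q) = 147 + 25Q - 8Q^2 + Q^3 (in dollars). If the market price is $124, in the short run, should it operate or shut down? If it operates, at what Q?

Strip out fixed cost: VC = 25Q - 8Q^2 + Q^3. Then AVC = 25 - 8Q + Q^2 and MC = 25 - 16Q + 3Q^2.
The AVC parabola has its vertex at Q = 8/2 = 4, where AVC = 25 - 8·4 + 4^2 = $9.
Because $124 ≥ $9, revenue can cover variable cost; the firm operates.
Set P = MC: 124 = 25 - 16Q + 3Q^2 → -99 - 16Q + 3Q^2 = 0. The roots are Q = -11/3 and Q = 9; the profit-maximizing output is on the rising part of MC, so Q* = 9.
Check: AVC at Q = 9 is $34 ≤ P, so revenue covers variable cost.
Profit = P·Q − TC = 124·9 − 453 = $663.

Produce at Q = 9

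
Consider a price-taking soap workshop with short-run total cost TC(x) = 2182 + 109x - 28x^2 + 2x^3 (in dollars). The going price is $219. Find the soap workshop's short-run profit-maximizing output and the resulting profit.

Profit = -$246 at x = 11

AVC = 109 - 28x + 2x^2 has its minimum $11 at x = 7; price $219 clears that bar, so the firm operates.
MC = 109 - 56x + 6x^2. Setting P = MC and taking the root on the rising branch gives x* = 11.
TR = 219·11 = 2409. TC = 2182 + 473 = 2655. Profit = 2409 − 2655 = -$246.
Shutting down would mean losing the fixed cost of $2182, so operating at a loss of $246 is better by $1936.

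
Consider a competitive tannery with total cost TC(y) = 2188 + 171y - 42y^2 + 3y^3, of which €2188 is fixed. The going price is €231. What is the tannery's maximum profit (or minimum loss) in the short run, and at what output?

Profit = -€388 at y = 10

AVC = 171 - 42y + 3y^2; min AVC = €24 at y = 7. Since P = €231 ≥ min AVC, the firm produces.
MC = 171 - 84y + 9y^2. Setting P = MC and taking the root on the rising branch gives y* = 10.
TR = 231·10 = 2310. TC = 2188 + 510 = 2698. Profit = 2310 − 2698 = -€388.
By producing, the firm covers all variable cost plus €1800 of fixed cost; shutting down would lose the full €2188.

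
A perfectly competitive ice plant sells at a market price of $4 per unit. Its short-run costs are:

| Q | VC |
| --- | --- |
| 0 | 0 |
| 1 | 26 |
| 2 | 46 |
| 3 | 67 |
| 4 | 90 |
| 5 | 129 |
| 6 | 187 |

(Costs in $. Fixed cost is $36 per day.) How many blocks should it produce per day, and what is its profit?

Profit at each row (π = 4Q − TC): Q=0: -36; Q=1: -58; Q=2: -74; Q=3: -91; Q=4: -110; Q=5: -145; Q=6: -199.
Profit is highest at Q = 0. Equivalently, the lowest AVC in the table is 67/3 ≈ $22.33 at Q = 3, and P = $4 falls below it — price never covers variable cost, so the firm shuts down and loses only its fixed cost.

Q = 0 (shut down); profit = -$36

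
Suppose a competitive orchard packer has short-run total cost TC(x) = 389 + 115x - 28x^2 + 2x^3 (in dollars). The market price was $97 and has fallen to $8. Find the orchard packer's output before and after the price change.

MC = 115 - 56x + 6x^2; the shutdown threshold is min AVC = $17 (at x = 7).
With P = $97 above the shutdown price, P = MC gives x = 9.
At P = $8 < min AVC = $17, price no longer covers variable cost at any output, so the firm shuts down: x = 0.

Output falls from 9 to 0 (the firm shuts down)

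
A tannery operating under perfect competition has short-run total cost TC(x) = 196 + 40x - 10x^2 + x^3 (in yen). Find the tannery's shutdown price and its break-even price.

Shutdown price = ¥15; break-even price = ¥47

AVC = 40 - 10x + x^2; minimized at x = 5, giving min AVC = ¥15. That is the shutdown price.
ATC = 196/x + 40 - 10x + x^2. Setting dATC/dx = −196/x^2 − 10 + 2x = 0 gives x = 7 (since 2·7^3 − 10·7^2 = 196).
min ATC = 196/7 + 40 − 10·7 + 7^2 = ¥47. That is the break-even price.
Between these two prices the firm operates at a loss; above ¥47 it earns a profit.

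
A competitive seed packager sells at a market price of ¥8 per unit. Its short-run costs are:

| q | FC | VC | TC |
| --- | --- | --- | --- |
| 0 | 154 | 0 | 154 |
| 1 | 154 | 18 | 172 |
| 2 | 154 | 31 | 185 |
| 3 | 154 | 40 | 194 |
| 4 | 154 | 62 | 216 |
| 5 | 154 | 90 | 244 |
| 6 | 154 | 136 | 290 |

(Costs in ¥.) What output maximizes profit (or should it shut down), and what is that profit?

Compute π = P·q − TC at each output: q=0: -154; q=1: -164; q=2: -169; q=3: -170; q=4: -184; q=5: -204; q=6: -242.
Profit is highest at q = 0. Equivalently, the lowest AVC in the table is 40/3 ≈ ¥13.33 at q = 3, and P = ¥8 falls below it — price never covers variable cost, so the firm shuts down and loses only its fixed cost.

q = 0 (shut down); profit = -¥154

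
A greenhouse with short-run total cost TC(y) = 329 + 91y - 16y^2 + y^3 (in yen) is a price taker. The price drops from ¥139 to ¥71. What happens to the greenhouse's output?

Output falls from 12 to 10

AVC = 91 - 16y + y^2, minimized at y = 8 where min AVC = ¥27. MC = 91 - 32y + 3y^2.
With P = ¥139 above the shutdown price, P = MC gives y = 12.
At P = ¥71 ≥ min AVC, set P = MC: y = 10. The firm stays open but cuts output.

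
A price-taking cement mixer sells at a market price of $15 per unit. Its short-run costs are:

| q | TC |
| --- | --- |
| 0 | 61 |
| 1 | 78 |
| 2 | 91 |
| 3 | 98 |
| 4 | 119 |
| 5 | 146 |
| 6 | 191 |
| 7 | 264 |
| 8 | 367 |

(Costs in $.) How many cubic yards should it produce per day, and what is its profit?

q = 3; profit = -$53

Tabulate TR − TC: q=0: -61; q=1: -63; q=2: -61; q=3: -53; q=4: -59; q=5: -71; q=6: -101; q=7: -159; q=8: -247.
Profit is maximized at q = 3. AVC there is 37/3 = $12.33 ≤ P, so producing beats shutting down (which would give -$61).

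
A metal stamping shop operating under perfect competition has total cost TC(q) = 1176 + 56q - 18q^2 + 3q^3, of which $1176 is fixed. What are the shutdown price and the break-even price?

Shutdown price = $29; break-even price = $245

Shutdown price = min AVC. AVC = 56 - 18q + 3q^2, with vertex at q = 3 and minimum $29.
ATC = 1176/q + 56 - 18q + 3q^2. Setting dATC/dq = −1176/q^2 − 18 + 6q = 0 gives q = 7 (since 6·7^3 − 18·7^2 = 1176).
min ATC = 1176/7 + 56 − 18·7 + 3·7^2 = $245. That is the break-even price.
For $29 ≤ P < $245 the firm produces at a loss; below $29 it shuts down.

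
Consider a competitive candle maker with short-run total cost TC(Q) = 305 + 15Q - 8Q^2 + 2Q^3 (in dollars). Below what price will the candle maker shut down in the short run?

$7 per unit

Short-run supply begins at min AVC. From VC = 15Q - 8Q^2 + 2Q^3, AVC = 15 - 8Q + 2Q^2.
At the minimum of AVC, MC = AVC. MC = 15 - 16Q + 6Q^2; setting MC = AVC gives 4Q^2 - 8Q = 0, so Q = 2. min AVC = 7.
The firm shuts down for any P below $7.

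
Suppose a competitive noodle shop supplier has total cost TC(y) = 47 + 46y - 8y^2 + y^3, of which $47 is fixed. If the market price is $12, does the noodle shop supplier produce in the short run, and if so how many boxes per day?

Shut down

Variable cost is VC = 46y - 8y^2 + y^3, so AVC = VC/y = 46 - 8y + y^2 and MC = dTC/dy = 46 - 16y + 3y^2.
The AVC parabola has its vertex at y = 8/2 = 4, where AVC = 46 - 8·4 + 4^2 = $30.
P = $12 lies below min AVC = $30; no output level covers variable cost.
The firm minimizes its loss by shutting down and losing only its fixed cost of $47.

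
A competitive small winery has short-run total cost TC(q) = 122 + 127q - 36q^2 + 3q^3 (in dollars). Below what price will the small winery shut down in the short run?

$19 per unit

The firm shuts down when price falls below the minimum of average variable cost. AVC = VC/q = 127 - 36q + 3q^2.
dAVC/dq = -36 + 6q = 0 gives q = 6. min AVC = 127 - 36·6 + 3·6^2 = 19.
So the shutdown price is $19.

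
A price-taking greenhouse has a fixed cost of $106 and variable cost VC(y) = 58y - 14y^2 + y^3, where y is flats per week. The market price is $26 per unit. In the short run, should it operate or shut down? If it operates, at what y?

Produce at y = 8

Strip out fixed cost: VC = 58y - 14y^2 + y^3. Then AVC = 58 - 14y + y^2 and MC = 58 - 28y + 3y^2.
AVC hits its minimum where MC = AVC, at y = 7, giving min AVC = 58 - 14·7 + 7^2 = $9.
Since P = $26 ≥ min AVC = $9, price covers variable cost and the firm should produce.
P = MC gives 32 - 28y + 3y^2 = 0, with roots 4/3 and 8. Take the larger (rising MC): y* = 8.
Check: AVC at y = 8 is $10 ≤ P, so revenue covers variable cost.
Profit = P·y − TC = 26·8 − 186 = $22.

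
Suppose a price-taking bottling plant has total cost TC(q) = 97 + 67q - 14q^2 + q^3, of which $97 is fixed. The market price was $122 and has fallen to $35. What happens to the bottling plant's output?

AVC = 67 - 14q + q^2, minimized at q = 7 where min AVC = $18. MC = 67 - 28q + 3q^2.
At P = $122 ≥ min AVC, set P = MC on the rising branch: q = 11.
At P = $35 ≥ min AVC, set P = MC: q = 8. The firm stays open but cuts output.

Output falls from 11 to 8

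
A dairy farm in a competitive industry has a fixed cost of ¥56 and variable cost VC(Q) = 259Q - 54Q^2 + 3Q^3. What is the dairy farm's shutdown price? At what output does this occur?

The firm shuts down when price falls below the minimum of average variable cost. AVC = VC/Q = 259 - 54Q + 3Q^2.
dAVC/dQ = -54 + 6Q = 0 gives Q = 9. min AVC = 259 - 54·9 + 3·9^2 = 16.
The firm shuts down for any P below ¥16.

¥16 per unit, at Q = 9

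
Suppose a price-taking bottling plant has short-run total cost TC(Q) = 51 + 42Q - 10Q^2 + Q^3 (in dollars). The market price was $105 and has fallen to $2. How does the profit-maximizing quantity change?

AVC = 42 - 10Q + Q^2, minimized at Q = 5 where min AVC = $17. MC = 42 - 20Q + 3Q^2.
With P = $105 above the shutdown price, P = MC gives Q = 9.
At P = $2 < min AVC = $17, price no longer covers variable cost at any output, so the firm shuts down: Q = 0.

Output falls from 9 to 0 (the firm shuts down)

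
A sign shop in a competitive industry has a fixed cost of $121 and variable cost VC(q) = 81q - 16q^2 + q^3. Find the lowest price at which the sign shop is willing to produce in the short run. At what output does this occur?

The firm shuts down when price falls below the minimum of average variable cost. AVC = VC/q = 81 - 16q + q^2.
At the minimum of AVC, MC = AVC. MC = 81 - 32q + 3q^2; setting MC = AVC gives 2q^2 - 16q = 0, so q = 8. min AVC = 17.
So the shutdown price is $17.

$17 per unit, at q = 8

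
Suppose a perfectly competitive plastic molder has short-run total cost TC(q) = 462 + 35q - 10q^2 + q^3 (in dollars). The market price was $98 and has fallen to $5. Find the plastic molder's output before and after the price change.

Output falls from 9 to 0 (the firm shuts down)

MC = 35 - 20q + 3q^2; the shutdown threshold is min AVC = $10 (at q = 5).
With P = $98 above the shutdown price, P = MC gives q = 9.
At P = $5 < min AVC = $10, price no longer covers variable cost at any output, so the firm shuts down: q = 0.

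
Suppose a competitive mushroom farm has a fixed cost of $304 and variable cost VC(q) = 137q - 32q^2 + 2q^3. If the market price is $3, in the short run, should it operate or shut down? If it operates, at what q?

Shut down

From TC, MC = TC'(q) = 137 - 64q + 6q^2 and AVC = VC/q = 137 - 32q + 2q^2.
The AVC parabola has its vertex at q = 32/4 = 8, where AVC = 137 - 32·8 + 2·8^2 = $9.
With P < min AVC ($3 < $9), every unit sold adds to the loss.
Shutting down limits the loss to fixed cost, $304.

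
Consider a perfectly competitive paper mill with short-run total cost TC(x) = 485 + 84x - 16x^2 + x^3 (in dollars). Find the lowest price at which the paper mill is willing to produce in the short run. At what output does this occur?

Short-run supply begins at min AVC. From VC = 84x - 16x^2 + x^3, AVC = 84 - 16x + x^2.
At the minimum of AVC, MC = AVC. MC = 84 - 32x + 3x^2; setting MC = AVC gives 2x^2 - 16x = 0, so x = 8. min AVC = 20.
So the shutdown price is $20.

$20 per unit, at x = 8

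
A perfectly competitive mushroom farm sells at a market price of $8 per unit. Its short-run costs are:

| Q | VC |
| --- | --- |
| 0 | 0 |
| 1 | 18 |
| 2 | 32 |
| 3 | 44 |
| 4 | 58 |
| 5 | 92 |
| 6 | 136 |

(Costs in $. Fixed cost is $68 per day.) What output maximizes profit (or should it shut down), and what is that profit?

Profit at each row (π = 8Q − TC): Q=0: -68; Q=1: -78; Q=2: -84; Q=3: -88; Q=4: -94; Q=5: -120; Q=6: -156.
Profit is highest at Q = 0. Equivalently, the lowest AVC in the table is 58/4 ≈ $14.50 at Q = 4, and P = $8 falls below it — price never covers variable cost, so the firm shuts down and loses only its fixed cost.

Q = 0 (shut down); profit = -$68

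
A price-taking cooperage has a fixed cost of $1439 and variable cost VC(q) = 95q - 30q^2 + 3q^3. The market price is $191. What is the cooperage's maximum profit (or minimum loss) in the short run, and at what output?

Profit = -$287 at q = 8

AVC = 95 - 30q + 3q^2; min AVC = $20 at q = 5. Since P = $191 ≥ min AVC, the firm produces.
With MC = 95 - 60q + 9q^2, P = MC on the upward-sloping part at q* = 8.
TR = 191·8 = 1528. TC = 1439 + 376 = 1815. Profit = 1528 − 1815 = -$287.
By producing, the firm covers all variable cost plus $1152 of fixed cost; shutting down would lose the full $1439.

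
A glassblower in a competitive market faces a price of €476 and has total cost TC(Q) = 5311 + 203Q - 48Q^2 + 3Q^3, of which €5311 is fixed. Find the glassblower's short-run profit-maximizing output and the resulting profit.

AVC = 203 - 48Q + 3Q^2 has its minimum €11 at Q = 8; price €476 clears that bar, so the firm operates.
MC = 203 - 96Q + 9Q^2. Setting P = MC and taking the root on the rising branch gives Q* = 13.
TR = 476·13 = 6188. TC = 5311 + 1118 = 6429. Profit = 6188 − 6429 = -€241.
Shutting down would mean losing the fixed cost of €5311, so operating at a loss of €241 is better by €5070.

Profit = -€241 at Q = 13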